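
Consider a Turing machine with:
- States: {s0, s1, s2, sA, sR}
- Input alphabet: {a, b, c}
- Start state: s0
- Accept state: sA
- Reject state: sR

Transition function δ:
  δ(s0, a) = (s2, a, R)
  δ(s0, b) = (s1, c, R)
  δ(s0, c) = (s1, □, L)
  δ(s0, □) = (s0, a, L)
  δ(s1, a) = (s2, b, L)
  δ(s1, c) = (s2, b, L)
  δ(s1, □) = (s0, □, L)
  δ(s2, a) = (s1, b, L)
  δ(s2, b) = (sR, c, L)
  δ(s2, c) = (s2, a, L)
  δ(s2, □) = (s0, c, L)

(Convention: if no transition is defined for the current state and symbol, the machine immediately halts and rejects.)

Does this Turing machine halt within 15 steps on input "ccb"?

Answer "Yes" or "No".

Execution trace:
Initial: [s0]ccb
Step 1: δ(s0, c) = (s1, □, L) → [s1]□□cb
Step 2: δ(s1, □) = (s0, □, L) → [s0]□□□cb
Step 3: δ(s0, □) = (s0, a, L) → [s0]□a□□cb
Step 4: δ(s0, □) = (s0, a, L) → [s0]□aa□□cb
Step 5: δ(s0, □) = (s0, a, L) → [s0]□aaa□□cb
Step 6: δ(s0, □) = (s0, a, L) → [s0]□aaaa□□cb
Step 7: δ(s0, □) = (s0, a, L) → [s0]□aaaaa□□cb
Step 8: δ(s0, □) = (s0, a, L) → [s0]□aaaaaa□□cb
Step 9: δ(s0, □) = (s0, a, L) → [s0]□aaaaaaa□□cb
Step 10: δ(s0, □) = (s0, a, L) → [s0]□aaaaaaaa□□cb
Step 11: δ(s0, □) = (s0, a, L) → [s0]□aaaaaaaaa□□cb
Step 12: δ(s0, □) = (s0, a, L) → [s0]□aaaaaaaaaa□□cb
Step 13: δ(s0, □) = (s0, a, L) → [s0]□aaaaaaaaaaa□□cb
Step 14: δ(s0, □) = (s0, a, L) → [s0]□aaaaaaaaaaaa□□cb
Step 15: δ(s0, □) = (s0, a, L) → [s0]□aaaaaaaaaaaaa□□cb

The machine has not reached a halting state after 15 steps.
The machine did not halt within the 15-step bound.

Answer: No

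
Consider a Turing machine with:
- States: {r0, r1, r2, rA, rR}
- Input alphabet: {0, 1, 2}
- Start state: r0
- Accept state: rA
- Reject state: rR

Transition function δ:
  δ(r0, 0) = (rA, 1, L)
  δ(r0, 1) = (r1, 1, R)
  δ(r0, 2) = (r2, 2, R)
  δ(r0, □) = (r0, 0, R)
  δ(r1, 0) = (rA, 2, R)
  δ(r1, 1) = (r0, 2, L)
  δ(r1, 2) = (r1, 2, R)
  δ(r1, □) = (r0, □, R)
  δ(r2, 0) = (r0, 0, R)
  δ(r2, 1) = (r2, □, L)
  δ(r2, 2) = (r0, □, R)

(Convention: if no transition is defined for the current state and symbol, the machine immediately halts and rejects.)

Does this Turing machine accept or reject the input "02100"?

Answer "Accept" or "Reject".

Execution trace:
Initial: [r0]02100
Step 1: δ(r0, 0) = (rA, 1, L) → [rA]□12100

The machine reaches the accept state rA and halts.

Answer: Accept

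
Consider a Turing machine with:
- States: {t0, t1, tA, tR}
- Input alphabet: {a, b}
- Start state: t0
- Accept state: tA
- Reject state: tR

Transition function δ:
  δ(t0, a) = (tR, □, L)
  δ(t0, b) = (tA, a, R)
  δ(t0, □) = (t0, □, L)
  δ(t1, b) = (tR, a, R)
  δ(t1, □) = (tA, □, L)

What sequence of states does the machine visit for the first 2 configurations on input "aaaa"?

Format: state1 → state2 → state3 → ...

Execution trace:
Initial: [t0]aaaa
Step 1: δ(t0, a) = (tR, □, L) → [tR]□□aaa

The machine reaches the reject state tR and halts.

State sequence: t0 → tR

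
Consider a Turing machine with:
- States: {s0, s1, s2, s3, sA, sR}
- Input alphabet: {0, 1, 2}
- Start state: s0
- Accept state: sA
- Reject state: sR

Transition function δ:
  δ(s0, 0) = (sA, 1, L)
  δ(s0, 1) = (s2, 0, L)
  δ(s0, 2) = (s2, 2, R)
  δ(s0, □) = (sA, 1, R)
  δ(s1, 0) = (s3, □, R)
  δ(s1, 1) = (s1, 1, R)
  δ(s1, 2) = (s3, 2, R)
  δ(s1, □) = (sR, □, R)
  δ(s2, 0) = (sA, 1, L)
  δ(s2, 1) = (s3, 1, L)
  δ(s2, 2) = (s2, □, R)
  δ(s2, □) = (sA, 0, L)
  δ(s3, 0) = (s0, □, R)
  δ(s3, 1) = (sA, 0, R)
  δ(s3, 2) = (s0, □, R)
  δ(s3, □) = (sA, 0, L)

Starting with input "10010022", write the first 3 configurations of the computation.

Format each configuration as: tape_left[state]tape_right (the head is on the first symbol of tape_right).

Transitions applied:
Step 1: δ(s0, 1) = (s2, 0, L)
Step 2: δ(s2, □) = (sA, 0, L)

The first 3 configurations are:
[s0]10010022 ⊢ [s2]□00010022 ⊢ [sA]□000010022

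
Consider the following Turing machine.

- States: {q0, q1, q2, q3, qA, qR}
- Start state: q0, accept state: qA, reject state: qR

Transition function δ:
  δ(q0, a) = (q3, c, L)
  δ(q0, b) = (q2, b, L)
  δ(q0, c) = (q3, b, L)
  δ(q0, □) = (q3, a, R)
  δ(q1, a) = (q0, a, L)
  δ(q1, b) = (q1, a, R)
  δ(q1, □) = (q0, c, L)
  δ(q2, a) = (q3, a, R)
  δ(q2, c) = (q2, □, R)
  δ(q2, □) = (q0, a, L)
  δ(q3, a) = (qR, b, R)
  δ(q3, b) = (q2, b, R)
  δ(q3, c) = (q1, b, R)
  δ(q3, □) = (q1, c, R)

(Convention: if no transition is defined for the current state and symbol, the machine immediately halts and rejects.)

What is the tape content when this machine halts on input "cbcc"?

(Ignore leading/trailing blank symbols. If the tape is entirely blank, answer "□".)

Execution trace:
Initial: [q0]cbcc
Step 1: δ(q0, c) = (q3, b, L) → [q3]□bbcc
Step 2: δ(q3, □) = (q1, c, R) → c[q1]bbcc
Step 3: δ(q1, b) = (q1, a, R) → ca[q1]bcc
Step 4: δ(q1, b) = (q1, a, R) → caa[q1]cc

No transition is defined for δ(q1, c). By convention the machine halts and rejects.

Final tape (ignoring leading/trailing blanks): caacc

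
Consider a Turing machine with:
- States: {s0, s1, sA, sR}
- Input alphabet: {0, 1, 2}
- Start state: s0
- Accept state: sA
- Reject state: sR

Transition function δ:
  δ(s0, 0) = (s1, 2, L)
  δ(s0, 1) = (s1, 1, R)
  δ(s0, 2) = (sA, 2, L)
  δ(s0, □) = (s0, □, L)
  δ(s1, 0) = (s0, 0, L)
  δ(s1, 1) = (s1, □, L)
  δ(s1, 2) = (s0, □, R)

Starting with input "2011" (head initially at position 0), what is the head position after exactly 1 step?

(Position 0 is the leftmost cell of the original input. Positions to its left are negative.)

Execution trace (head position shown):
Step 0: [s0]2011  (head at position 0)
Step 1: move left → [sA]□2011  (head at position -1)

After 1 step, the head is at position -1.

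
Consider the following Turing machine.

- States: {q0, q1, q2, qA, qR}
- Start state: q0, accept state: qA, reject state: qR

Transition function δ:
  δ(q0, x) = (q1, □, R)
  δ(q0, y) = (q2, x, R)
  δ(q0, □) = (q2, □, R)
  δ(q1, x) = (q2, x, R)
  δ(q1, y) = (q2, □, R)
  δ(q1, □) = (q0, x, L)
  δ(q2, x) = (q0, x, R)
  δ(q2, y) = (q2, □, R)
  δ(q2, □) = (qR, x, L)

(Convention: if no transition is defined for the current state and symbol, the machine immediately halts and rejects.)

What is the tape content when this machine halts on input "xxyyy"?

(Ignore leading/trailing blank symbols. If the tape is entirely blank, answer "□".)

Execution trace:
Initial: [q0]xxyyy
Step 1: δ(q0, x) = (q1, □, R) → □[q1]xyyy
Step 2: δ(q1, x) = (q2, x, R) → □x[q2]yyy
Step 3: δ(q2, y) = (q2, □, R) → □x□[q2]yy
Step 4: δ(q2, y) = (q2, □, R) → □x□□[q2]y
Step 5: δ(q2, y) = (q2, □, R) → □x□□□[q2]□
Step 6: δ(q2, □) = (qR, x, L) → □x□□[qR]□x

The machine reaches the reject state qR and halts.

Final tape (ignoring leading/trailing blanks): x□□□x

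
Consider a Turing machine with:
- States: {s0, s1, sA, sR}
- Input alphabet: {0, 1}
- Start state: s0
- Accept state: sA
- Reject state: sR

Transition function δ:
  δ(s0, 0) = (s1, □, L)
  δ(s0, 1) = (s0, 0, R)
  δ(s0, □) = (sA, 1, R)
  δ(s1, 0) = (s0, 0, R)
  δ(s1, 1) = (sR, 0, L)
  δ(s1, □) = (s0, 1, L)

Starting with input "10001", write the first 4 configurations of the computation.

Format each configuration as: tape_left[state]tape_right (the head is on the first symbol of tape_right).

Transitions applied:
Step 1: δ(s0, 1) = (s0, 0, R)
Step 2: δ(s0, 0) = (s1, □, L)
Step 3: δ(s1, 0) = (s0, 0, R)

The first 4 configurations are:
[s0]10001 ⊢ 0[s0]0001 ⊢ [s1]0□001 ⊢ 0[s0]□001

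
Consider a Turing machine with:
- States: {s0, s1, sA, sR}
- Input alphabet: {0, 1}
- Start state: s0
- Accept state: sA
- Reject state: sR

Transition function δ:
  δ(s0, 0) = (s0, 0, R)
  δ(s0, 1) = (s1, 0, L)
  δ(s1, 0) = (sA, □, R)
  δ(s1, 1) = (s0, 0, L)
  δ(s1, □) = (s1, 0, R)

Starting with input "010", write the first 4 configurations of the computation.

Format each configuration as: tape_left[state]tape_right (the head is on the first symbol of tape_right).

Transitions applied:
Step 1: δ(s0, 0) = (s0, 0, R)
Step 2: δ(s0, 1) = (s1, 0, L)
Step 3: δ(s1, 0) = (sA, □, R)

The first 4 configurations are:
[s0]010 ⊢ 0[s0]10 ⊢ [s1]000 ⊢ □[sA]00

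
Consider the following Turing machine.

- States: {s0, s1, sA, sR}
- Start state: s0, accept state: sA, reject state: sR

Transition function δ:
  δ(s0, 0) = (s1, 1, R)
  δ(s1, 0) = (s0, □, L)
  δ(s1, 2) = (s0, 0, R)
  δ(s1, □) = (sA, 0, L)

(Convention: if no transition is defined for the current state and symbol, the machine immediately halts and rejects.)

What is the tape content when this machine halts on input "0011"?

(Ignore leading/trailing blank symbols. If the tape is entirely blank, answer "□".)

Execution trace:
Initial: [s0]0011
Step 1: δ(s0, 0) = (s1, 1, R) → 1[s1]011
Step 2: δ(s1, 0) = (s0, □, L) → [s0]1□11

No transition is defined for δ(s0, 1). By convention the machine halts and rejects.

Final tape (ignoring leading/trailing blanks): 1□11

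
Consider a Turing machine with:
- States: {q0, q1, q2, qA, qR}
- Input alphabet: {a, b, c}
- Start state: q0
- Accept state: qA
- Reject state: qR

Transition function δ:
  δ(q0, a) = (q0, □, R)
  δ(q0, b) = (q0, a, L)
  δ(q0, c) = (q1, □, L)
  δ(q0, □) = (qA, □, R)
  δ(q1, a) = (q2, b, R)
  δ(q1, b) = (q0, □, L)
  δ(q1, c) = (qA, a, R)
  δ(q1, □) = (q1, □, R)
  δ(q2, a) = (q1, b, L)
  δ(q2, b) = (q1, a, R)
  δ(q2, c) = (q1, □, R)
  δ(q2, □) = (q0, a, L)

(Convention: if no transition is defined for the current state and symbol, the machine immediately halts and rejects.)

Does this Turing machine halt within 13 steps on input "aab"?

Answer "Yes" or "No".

Execution trace:
Initial: [q0]aab
Step 1: δ(q0, a) = (q0, □, R) → □[q0]ab
Step 2: δ(q0, a) = (q0, □, R) → □□[q0]b
Step 3: δ(q0, b) = (q0, a, L) → □[q0]□a
Step 4: δ(q0, □) = (qA, □, R) → □□[qA]a

The machine reaches the accept state qA and halts.
The machine halted after 4 steps (within the 13-step bound).

Answer: Yes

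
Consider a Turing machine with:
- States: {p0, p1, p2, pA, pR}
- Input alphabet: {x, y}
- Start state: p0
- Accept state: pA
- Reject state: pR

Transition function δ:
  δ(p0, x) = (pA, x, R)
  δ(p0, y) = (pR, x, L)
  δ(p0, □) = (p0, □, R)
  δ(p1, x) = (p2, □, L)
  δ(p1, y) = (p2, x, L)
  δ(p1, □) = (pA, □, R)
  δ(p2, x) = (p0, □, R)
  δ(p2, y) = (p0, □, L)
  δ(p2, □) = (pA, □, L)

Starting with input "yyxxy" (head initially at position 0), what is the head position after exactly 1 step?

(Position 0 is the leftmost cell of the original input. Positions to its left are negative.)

Execution trace (head position shown):
Step 0: [p0]yyxxy  (head at position 0)
Step 1: move left → [pR]□xyxxy  (head at position -1)

After 1 step, the head is at position -1.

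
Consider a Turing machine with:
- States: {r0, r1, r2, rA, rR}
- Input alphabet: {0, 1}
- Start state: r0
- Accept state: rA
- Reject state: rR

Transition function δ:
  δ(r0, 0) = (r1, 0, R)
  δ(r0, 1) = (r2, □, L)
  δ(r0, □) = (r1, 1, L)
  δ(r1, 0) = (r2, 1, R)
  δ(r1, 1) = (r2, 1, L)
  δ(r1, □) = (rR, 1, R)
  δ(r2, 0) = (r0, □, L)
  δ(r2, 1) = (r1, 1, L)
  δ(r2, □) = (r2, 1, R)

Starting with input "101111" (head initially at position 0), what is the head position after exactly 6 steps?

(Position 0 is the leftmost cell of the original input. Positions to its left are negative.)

Execution trace (head position shown):
Step 0: [r0]101111  (head at position 0)
Step 1: move left → [r2]□□01111  (head at position -1)
Step 2: move right → 1[r2]□01111  (head at position 0)
Step 3: move right → 11[r2]01111  (head at position 1)
Step 4: move left → 1[r0]1□1111  (head at position 0)
Step 5: move left → [r2]1□□1111  (head at position -1)
Step 6: move left → [r1]□1□□1111  (head at position -2)

After 6 steps, the head is at position -2.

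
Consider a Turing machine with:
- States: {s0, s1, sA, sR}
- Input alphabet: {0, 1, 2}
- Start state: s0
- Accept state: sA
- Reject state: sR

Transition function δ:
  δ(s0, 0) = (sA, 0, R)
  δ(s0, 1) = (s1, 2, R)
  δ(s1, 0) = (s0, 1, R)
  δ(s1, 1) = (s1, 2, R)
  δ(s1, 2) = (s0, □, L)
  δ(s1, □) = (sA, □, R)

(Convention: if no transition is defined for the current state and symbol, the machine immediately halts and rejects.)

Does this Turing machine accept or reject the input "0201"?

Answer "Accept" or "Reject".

Execution trace:
Initial: [s0]0201
Step 1: δ(s0, 0) = (sA, 0, R) → 0[sA]201

The machine reaches the accept state sA and halts.

Answer: Accept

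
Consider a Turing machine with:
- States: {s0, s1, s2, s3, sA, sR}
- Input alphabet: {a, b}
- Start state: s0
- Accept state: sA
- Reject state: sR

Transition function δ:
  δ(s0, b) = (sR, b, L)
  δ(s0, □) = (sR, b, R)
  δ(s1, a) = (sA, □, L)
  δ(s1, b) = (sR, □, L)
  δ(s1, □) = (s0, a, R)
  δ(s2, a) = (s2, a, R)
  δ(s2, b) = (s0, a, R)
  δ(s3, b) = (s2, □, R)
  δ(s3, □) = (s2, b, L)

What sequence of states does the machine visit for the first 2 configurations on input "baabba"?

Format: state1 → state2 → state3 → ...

Execution trace:
Initial: [s0]baabba
Step 1: δ(s0, b) = (sR, b, L) → [sR]□baabba

The machine reaches the reject state sR and halts.

State sequence: s0 → sR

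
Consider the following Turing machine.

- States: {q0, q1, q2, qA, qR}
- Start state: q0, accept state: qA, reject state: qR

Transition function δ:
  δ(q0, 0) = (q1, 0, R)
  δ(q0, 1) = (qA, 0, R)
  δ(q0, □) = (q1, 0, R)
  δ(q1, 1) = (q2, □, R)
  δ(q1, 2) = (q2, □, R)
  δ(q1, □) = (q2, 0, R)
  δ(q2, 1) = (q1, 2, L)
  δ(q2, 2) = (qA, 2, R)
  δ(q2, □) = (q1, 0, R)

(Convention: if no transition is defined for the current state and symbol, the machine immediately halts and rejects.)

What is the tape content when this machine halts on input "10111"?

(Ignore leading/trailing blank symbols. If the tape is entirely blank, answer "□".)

Execution trace:
Initial: [q0]10111
Step 1: δ(q0, 1) = (qA, 0, R) → 0[qA]0111

The machine reaches the accept state qA and halts.

Final tape (ignoring leading/trailing blanks): 00111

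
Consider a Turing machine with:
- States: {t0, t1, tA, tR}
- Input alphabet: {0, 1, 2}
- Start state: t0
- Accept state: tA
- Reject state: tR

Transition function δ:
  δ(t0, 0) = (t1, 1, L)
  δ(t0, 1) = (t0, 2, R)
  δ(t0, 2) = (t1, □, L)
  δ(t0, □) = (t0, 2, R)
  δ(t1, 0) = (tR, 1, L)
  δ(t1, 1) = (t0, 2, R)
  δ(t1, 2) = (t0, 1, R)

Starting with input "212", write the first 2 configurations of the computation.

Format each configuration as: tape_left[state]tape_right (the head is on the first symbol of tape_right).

Transitions applied:
Step 1: δ(t0, 2) = (t1, □, L)

The first 2 configurations are:
[t0]212 ⊢ [t1]□□12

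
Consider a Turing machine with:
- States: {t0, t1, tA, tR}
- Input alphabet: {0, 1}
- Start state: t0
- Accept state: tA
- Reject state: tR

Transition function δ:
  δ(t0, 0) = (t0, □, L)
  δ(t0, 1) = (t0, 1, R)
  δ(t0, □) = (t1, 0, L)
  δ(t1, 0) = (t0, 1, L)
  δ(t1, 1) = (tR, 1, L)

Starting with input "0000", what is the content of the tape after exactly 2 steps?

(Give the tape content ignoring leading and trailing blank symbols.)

Execution trace:
Initial: [t0]0000
Step 1: δ(t0, 0) = (t0, □, L) → [t0]□□000
Step 2: δ(t0, □) = (t1, 0, L) → [t1]□0□000

No transition is defined for δ(t1, □). By convention the machine halts and rejects.

After 2 steps, the tape (ignoring leading/trailing blanks) is: 0□000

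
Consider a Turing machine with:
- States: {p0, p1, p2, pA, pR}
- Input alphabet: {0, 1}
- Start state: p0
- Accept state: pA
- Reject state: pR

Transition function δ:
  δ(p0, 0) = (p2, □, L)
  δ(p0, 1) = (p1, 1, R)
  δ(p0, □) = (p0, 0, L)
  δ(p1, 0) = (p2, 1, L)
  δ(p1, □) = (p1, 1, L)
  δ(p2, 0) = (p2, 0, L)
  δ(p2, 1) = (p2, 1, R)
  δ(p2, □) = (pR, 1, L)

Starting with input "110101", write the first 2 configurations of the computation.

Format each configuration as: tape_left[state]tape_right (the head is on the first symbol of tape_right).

Transitions applied:
Step 1: δ(p0, 1) = (p1, 1, R)

The first 2 configurations are:
[p0]110101 ⊢ 1[p1]10101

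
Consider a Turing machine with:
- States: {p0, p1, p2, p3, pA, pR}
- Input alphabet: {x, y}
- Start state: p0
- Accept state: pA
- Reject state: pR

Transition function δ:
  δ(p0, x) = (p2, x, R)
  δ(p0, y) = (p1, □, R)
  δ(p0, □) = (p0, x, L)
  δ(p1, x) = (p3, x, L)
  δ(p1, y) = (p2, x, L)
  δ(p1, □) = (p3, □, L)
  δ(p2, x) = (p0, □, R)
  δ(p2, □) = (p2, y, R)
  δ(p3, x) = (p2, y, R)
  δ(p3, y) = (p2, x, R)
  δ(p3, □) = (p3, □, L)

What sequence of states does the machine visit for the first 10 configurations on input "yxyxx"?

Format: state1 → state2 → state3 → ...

Execution trace:
Initial: [p0]yxyxx
Step 1: δ(p0, y) = (p1, □, R) → □[p1]xyxx
Step 2: δ(p1, x) = (p3, x, L) → [p3]□xyxx
Step 3: δ(p3, □) = (p3, □, L) → [p3]□□xyxx
Step 4: δ(p3, □) = (p3, □, L) → [p3]□□□xyxx
Step 5: δ(p3, □) = (p3, □, L) → [p3]□□□□xyxx
Step 6: δ(p3, □) = (p3, □, L) → [p3]□□□□□xyxx
Step 7: δ(p3, □) = (p3, □, L) → [p3]□□□□□□xyxx
Step 8: δ(p3, □) = (p3, □, L) → [p3]□□□□□□□xyxx
Step 9: δ(p3, □) = (p3, □, L) → [p3]□□□□□□□□xyxx

State sequence: p0 → p1 → p3 → p3 → p3 → p3 → p3 → p3 → p3 → p3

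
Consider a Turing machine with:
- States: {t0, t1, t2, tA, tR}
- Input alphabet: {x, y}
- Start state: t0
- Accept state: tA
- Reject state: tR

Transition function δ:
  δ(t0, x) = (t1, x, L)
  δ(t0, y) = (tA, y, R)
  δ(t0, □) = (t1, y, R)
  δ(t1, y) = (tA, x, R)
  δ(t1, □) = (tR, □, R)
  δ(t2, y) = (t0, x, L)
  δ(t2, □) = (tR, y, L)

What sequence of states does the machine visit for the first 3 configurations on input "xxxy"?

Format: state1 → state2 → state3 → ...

Execution trace:
Initial: [t0]xxxy
Step 1: δ(t0, x) = (t1, x, L) → [t1]□xxxy
Step 2: δ(t1, □) = (tR, □, R) → □[tR]xxxy

The machine reaches the reject state tR and halts.

State sequence: t0 → t1 → tR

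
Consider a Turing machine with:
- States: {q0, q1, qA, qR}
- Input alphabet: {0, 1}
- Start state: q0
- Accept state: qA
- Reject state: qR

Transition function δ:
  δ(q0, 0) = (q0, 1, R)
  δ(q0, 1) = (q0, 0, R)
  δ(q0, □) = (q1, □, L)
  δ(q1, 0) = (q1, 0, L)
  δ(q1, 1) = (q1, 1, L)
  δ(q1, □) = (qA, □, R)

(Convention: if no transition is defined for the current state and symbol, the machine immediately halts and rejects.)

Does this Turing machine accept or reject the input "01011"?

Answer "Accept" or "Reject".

Execution trace:
Initial: [q0]01011
Step 1: δ(q0, 0) = (q0, 1, R) → 1[q0]1011
Step 2: δ(q0, 1) = (q0, 0, R) → 10[q0]011
Step 3: δ(q0, 0) = (q0, 1, R) → 101[q0]11
Step 4: δ(q0, 1) = (q0, 0, R) → 1010[q0]1
Step 5: δ(q0, 1) = (q0, 0, R) → 10100[q0]□
Step 6: δ(q0, □) = (q1, □, L) → 1010[q1]0□
Step 7: δ(q1, 0) = (q1, 0, L) → 101[q1]00□
Step 8: δ(q1, 0) = (q1, 0, L) → 10[q1]100□
Step 9: δ(q1, 1) = (q1, 1, L) → 1[q1]0100□
Step 10: δ(q1, 0) = (q1, 0, L) → [q1]10100□
Step 11: δ(q1, 1) = (q1, 1, L) → [q1]□10100□
Step 12: δ(q1, □) = (qA, □, R) → □[qA]10100□

The machine reaches the accept state qA and halts.

Answer: Accept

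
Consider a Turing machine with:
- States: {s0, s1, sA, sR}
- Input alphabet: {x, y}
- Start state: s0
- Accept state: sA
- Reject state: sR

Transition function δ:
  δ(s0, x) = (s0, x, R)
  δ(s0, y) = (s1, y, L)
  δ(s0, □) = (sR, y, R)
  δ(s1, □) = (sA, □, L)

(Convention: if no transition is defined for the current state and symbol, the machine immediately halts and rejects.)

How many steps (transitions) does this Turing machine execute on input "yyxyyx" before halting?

Execution trace:
Initial: [s0]yyxyyx
Step 1: δ(s0, y) = (s1, y, L) → [s1]□yyxyyx
Step 2: δ(s1, □) = (sA, □, L) → [sA]□□yyxyyx

The machine reaches the accept state sA and halts.

The machine executed 2 steps before halting.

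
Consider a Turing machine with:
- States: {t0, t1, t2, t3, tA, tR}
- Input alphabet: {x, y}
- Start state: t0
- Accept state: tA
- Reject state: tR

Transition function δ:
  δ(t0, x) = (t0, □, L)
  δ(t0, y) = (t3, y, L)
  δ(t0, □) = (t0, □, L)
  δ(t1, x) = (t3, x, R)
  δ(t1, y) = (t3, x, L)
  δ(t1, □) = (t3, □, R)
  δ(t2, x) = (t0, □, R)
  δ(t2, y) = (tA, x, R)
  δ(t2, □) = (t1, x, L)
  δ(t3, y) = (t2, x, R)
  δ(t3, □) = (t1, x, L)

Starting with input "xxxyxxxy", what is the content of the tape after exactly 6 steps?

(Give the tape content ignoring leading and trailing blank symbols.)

Execution trace:
Initial: [t0]xxxyxxxy
Step 1: δ(t0, x) = (t0, □, L) → [t0]□□xxyxxxy
Step 2: δ(t0, □) = (t0, □, L) → [t0]□□□xxyxxxy
Step 3: δ(t0, □) = (t0, □, L) → [t0]□□□□xxyxxxy
Step 4: δ(t0, □) = (t0, □, L) → [t0]□□□□□xxyxxxy
Step 5: δ(t0, □) = (t0, □, L) → [t0]□□□□□□xxyxxxy
Step 6: δ(t0, □) = (t0, □, L) → [t0]□□□□□□□xxyxxxy

After 6 steps, the tape (ignoring leading/trailing blanks) is: xxyxxxy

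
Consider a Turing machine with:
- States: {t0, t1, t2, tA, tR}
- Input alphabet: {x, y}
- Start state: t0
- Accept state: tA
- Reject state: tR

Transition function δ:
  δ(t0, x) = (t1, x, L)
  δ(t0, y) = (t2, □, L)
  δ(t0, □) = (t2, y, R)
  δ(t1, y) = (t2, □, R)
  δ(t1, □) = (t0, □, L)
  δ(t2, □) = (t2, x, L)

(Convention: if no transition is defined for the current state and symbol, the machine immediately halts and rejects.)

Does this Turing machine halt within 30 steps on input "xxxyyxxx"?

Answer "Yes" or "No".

Execution trace:
Initial: [t0]xxxyyxxx
Step 1: δ(t0, x) = (t1, x, L) → [t1]□xxxyyxxx
Step 2: δ(t1, □) = (t0, □, L) → [t0]□□xxxyyxxx
Step 3: δ(t0, □) = (t2, y, R) → y[t2]□xxxyyxxx
Step 4: δ(t2, □) = (t2, x, L) → [t2]yxxxxyyxxx

No transition is defined for δ(t2, y). By convention the machine halts and rejects.
The machine halted after 4 steps (within the 30-step bound).

Answer: Yes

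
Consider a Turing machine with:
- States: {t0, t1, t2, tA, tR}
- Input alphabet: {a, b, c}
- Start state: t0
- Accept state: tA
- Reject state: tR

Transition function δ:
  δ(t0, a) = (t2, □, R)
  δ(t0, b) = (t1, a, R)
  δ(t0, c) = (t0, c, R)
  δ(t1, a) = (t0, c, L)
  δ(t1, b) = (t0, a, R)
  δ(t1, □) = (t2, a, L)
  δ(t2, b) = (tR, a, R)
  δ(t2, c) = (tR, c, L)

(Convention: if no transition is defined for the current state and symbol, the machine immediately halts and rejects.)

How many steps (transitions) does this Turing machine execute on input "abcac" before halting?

Execution trace:
Initial: [t0]abcac
Step 1: δ(t0, a) = (t2, □, R) → □[t2]bcac
Step 2: δ(t2, b) = (tR, a, R) → □a[tR]cac

The machine reaches the reject state tR and halts.

The machine executed 2 steps before halting.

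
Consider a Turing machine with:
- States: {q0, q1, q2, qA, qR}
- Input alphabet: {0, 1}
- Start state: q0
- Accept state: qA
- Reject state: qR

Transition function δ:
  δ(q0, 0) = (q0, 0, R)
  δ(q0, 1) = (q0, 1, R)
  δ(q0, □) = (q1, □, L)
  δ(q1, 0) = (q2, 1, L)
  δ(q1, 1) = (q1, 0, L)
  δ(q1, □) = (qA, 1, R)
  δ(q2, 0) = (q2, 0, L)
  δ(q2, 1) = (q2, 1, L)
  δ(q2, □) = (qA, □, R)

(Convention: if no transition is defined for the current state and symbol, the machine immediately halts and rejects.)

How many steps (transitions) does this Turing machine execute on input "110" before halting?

Execution trace:
Initial: [q0]110
Step 1: δ(q0, 1) = (q0, 1, R) → 1[q0]10
Step 2: δ(q0, 1) = (q0, 1, R) → 11[q0]0
Step 3: δ(q0, 0) = (q0, 0, R) → 110[q0]□
Step 4: δ(q0, □) = (q1, □, L) → 11[q1]0□
Step 5: δ(q1, 0) = (q2, 1, L) → 1[q2]11□
Step 6: δ(q2, 1) = (q2, 1, L) → [q2]111□
Step 7: δ(q2, 1) = (q2, 1, L) → [q2]□111□
Step 8: δ(q2, □) = (qA, □, R) → □[qA]111□

The machine reaches the accept state qA and halts.

The machine executed 8 steps before halting.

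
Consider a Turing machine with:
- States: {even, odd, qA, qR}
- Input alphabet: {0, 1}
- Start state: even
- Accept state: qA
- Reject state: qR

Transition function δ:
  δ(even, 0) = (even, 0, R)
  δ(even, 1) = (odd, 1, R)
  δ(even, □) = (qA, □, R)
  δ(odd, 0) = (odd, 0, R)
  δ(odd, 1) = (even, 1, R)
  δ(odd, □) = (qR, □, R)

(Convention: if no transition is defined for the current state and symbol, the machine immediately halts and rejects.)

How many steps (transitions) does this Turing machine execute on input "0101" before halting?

Execution trace:
Initial: [even]0101
Step 1: δ(even, 0) = (even, 0, R) → 0[even]101
Step 2: δ(even, 1) = (odd, 1, R) → 01[odd]01
Step 3: δ(odd, 0) = (odd, 0, R) → 010[odd]1
Step 4: δ(odd, 1) = (even, 1, R) → 0101[even]□
Step 5: δ(even, □) = (qA, □, R) → 0101□[qA]□

The machine reaches the accept state qA and halts.

The machine executed 5 steps before halting.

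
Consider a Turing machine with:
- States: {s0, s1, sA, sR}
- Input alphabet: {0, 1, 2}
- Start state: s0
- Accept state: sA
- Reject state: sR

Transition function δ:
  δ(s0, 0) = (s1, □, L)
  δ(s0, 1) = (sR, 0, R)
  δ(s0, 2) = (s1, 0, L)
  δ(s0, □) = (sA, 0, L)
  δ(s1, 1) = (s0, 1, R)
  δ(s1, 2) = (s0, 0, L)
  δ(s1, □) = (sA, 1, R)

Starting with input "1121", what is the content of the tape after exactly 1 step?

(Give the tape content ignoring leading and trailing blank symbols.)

Execution trace:
Initial: [s0]1121
Step 1: δ(s0, 1) = (sR, 0, R) → 0[sR]121

The machine reaches the reject state sR and halts.

After 1 step, the tape (ignoring leading/trailing blanks) is: 0121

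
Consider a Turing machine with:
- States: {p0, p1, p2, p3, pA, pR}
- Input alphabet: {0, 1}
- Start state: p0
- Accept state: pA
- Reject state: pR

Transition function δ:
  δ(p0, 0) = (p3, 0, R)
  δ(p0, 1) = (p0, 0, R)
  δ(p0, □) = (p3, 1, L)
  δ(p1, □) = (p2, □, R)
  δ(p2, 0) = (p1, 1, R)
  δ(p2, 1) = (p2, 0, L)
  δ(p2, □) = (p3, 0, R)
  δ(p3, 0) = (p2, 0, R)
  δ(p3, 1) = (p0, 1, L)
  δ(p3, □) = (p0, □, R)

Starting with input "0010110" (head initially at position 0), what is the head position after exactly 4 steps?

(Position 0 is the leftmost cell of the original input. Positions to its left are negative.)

Execution trace (head position shown):
Step 0: [p0]0010110  (head at position 0)
Step 1: move right → 0[p3]010110  (head at position 1)
Step 2: move right → 00[p2]10110  (head at position 2)
Step 3: move left → 0[p2]000110  (head at position 1)
Step 4: move right → 01[p1]00110  (head at position 2)

After 4 steps, the head is at position 2.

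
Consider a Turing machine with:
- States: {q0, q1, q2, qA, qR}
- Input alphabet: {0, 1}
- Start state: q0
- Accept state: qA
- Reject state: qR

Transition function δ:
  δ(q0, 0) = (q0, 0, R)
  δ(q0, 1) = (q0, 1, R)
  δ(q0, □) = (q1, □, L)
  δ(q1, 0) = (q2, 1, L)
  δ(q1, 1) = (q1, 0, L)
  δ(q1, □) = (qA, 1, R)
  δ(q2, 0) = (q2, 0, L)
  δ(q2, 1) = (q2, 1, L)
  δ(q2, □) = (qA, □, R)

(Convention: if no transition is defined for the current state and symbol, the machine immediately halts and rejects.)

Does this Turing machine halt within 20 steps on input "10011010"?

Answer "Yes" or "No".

Execution trace:
Initial: [q0]10011010
Step 1: δ(q0, 1) = (q0, 1, R) → 1[q0]0011010
Step 2: δ(q0, 0) = (q0, 0, R) → 10[q0]011010
Step 3: δ(q0, 0) = (q0, 0, R) → 100[q0]11010
Step 4: δ(q0, 1) = (q0, 1, R) → 1001[q0]1010
Step 5: δ(q0, 1) = (q0, 1, R) → 10011[q0]010
Step 6: δ(q0, 0) = (q0, 0, R) → 100110[q0]10
Step 7: δ(q0, 1) = (q0, 1, R) → 1001101[q0]0
Step 8: δ(q0, 0) = (q0, 0, R) → 10011010[q0]□
Step 9: δ(q0, □) = (q1, □, L) → 1001101[q1]0□
Step 10: δ(q1, 0) = (q2, 1, L) → 100110[q2]11□
Step 11: δ(q2, 1) = (q2, 1, L) → 10011[q2]011□
Step 12: δ(q2, 0) = (q2, 0, L) → 1001[q2]1011□
Step 13: δ(q2, 1) = (q2, 1, L) → 100[q2]11011□
Step 14: δ(q2, 1) = (q2, 1, L) → 10[q2]011011□
Step 15: δ(q2, 0) = (q2, 0, L) → 1[q2]0011011□
Step 16: δ(q2, 0) = (q2, 0, L) → [q2]10011011□
Step 17: δ(q2, 1) = (q2, 1, L) → [q2]□10011011□
Step 18: δ(q2, □) = (qA, □, R) → □[qA]10011011□

The machine reaches the accept state qA and halts.
The machine halted after 18 steps (within the 20-step bound).

Answer: Yes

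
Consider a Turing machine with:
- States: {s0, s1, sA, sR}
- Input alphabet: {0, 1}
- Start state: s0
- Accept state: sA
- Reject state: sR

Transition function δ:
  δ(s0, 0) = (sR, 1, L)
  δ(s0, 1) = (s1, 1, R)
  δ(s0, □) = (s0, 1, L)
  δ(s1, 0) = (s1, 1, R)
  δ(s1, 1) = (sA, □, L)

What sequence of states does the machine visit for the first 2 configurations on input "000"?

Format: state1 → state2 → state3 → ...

Execution trace:
Initial: [s0]000
Step 1: δ(s0, 0) = (sR, 1, L) → [sR]□100

The machine reaches the reject state sR and halts.

State sequence: s0 → sR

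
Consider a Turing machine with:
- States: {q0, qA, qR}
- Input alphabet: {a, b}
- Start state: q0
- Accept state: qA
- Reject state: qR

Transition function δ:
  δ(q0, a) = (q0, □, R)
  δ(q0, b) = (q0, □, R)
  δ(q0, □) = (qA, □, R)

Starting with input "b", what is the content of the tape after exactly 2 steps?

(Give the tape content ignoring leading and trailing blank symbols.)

Execution trace:
Initial: [q0]b
Step 1: δ(q0, b) = (q0, □, R) → □[q0]□
Step 2: δ(q0, □) = (qA, □, R) → □□[qA]□

The machine reaches the accept state qA and halts.

After 2 steps, the tape (ignoring leading/trailing blanks) is: □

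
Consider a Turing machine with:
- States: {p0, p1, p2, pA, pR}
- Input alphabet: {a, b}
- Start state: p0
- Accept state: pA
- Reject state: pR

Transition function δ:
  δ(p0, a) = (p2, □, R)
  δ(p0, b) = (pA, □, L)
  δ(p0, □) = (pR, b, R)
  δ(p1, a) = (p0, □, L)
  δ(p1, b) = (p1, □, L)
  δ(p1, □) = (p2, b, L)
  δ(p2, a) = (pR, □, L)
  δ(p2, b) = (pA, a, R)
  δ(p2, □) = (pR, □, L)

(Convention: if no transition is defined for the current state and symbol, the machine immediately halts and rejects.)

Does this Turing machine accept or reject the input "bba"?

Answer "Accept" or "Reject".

Execution trace:
Initial: [p0]bba
Step 1: δ(p0, b) = (pA, □, L) → [pA]□□ba

The machine reaches the accept state pA and halts.

Answer: Accept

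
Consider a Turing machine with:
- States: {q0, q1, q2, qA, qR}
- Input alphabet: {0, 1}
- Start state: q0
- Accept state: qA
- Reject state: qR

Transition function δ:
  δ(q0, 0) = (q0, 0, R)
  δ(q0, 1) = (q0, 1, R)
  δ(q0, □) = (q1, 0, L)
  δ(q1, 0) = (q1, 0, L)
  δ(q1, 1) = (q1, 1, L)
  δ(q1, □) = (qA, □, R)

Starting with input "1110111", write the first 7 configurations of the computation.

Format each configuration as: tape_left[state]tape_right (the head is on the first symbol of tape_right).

Transitions applied:
Step 1: δ(q0, 1) = (q0, 1, R)
Step 2: δ(q0, 1) = (q0, 1, R)
Step 3: δ(q0, 1) = (q0, 1, R)
Step 4: δ(q0, 0) = (q0, 0, R)
Step 5: δ(q0, 1) = (q0, 1, R)
Step 6: δ(q0, 1) = (q0, 1, R)

The first 7 configurations are:
[q0]1110111 ⊢ 1[q0]110111 ⊢ 11[q0]10111 ⊢ 111[q0]0111 ⊢ 1110[q0]111 ⊢ 11101[q0]11 ⊢ 111011[q0]1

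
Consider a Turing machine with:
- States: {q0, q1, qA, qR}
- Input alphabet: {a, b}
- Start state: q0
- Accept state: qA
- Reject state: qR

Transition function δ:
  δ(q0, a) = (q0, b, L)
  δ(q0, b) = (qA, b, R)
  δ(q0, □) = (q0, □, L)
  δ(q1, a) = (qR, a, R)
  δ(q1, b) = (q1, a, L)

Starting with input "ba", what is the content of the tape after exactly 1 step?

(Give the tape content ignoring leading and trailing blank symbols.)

Execution trace:
Initial: [q0]ba
Step 1: δ(q0, b) = (qA, b, R) → b[qA]a

The machine reaches the accept state qA and halts.

After 1 step, the tape (ignoring leading/trailing blanks) is: ba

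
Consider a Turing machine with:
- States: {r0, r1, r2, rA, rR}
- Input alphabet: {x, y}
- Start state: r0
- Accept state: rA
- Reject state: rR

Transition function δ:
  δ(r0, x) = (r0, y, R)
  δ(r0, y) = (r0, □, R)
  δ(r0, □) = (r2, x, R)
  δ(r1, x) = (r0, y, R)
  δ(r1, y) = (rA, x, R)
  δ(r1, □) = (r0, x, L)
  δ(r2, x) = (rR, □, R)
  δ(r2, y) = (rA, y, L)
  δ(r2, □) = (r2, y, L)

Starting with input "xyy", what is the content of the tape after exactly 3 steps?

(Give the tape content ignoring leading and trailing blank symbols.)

Execution trace:
Initial: [r0]xyy
Step 1: δ(r0, x) = (r0, y, R) → y[r0]yy
Step 2: δ(r0, y) = (r0, □, R) → y□[r0]y
Step 3: δ(r0, y) = (r0, □, R) → y□□[r0]□

After 3 steps, the tape (ignoring leading/trailing blanks) is: y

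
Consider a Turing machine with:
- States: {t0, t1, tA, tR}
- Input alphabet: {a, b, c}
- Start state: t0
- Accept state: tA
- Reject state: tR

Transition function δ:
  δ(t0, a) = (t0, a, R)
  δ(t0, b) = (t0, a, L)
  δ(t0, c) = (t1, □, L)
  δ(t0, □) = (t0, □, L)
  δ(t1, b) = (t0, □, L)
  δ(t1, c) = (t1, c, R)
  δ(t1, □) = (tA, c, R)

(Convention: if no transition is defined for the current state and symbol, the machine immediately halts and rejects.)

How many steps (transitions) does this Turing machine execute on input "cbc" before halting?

Execution trace:
Initial: [t0]cbc
Step 1: δ(t0, c) = (t1, □, L) → [t1]□□bc
Step 2: δ(t1, □) = (tA, c, R) → c[tA]□bc

The machine reaches the accept state tA and halts.

The machine executed 2 steps before halting.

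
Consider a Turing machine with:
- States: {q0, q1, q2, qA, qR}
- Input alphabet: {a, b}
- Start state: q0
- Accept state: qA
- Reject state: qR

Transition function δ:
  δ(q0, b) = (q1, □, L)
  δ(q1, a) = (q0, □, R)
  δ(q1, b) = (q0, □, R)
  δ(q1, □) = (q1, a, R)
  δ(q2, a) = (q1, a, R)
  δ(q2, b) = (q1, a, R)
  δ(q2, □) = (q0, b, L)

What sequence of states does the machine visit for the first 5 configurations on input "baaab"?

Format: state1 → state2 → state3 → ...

Execution trace:
Initial: [q0]baaab
Step 1: δ(q0, b) = (q1, □, L) → [q1]□□aaab
Step 2: δ(q1, □) = (q1, a, R) → a[q1]□aaab
Step 3: δ(q1, □) = (q1, a, R) → aa[q1]aaab
Step 4: δ(q1, a) = (q0, □, R) → aa□[q0]aab

No transition is defined for δ(q0, a). By convention the machine halts and rejects.

State sequence: q0 → q1 → q1 → q1 → q0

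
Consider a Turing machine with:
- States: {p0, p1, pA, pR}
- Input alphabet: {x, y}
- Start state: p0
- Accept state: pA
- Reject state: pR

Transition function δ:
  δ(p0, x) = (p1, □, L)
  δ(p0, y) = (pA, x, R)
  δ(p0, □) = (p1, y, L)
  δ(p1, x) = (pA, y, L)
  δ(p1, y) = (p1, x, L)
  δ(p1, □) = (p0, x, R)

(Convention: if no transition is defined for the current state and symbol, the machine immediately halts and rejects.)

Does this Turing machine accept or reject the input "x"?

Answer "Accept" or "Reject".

Execution trace:
Initial: [p0]x
Step 1: δ(p0, x) = (p1, □, L) → [p1]□□
Step 2: δ(p1, □) = (p0, x, R) → x[p0]□
Step 3: δ(p0, □) = (p1, y, L) → [p1]xy
Step 4: δ(p1, x) = (pA, y, L) → [pA]□yy

The machine reaches the accept state pA and halts.

Answer: Accept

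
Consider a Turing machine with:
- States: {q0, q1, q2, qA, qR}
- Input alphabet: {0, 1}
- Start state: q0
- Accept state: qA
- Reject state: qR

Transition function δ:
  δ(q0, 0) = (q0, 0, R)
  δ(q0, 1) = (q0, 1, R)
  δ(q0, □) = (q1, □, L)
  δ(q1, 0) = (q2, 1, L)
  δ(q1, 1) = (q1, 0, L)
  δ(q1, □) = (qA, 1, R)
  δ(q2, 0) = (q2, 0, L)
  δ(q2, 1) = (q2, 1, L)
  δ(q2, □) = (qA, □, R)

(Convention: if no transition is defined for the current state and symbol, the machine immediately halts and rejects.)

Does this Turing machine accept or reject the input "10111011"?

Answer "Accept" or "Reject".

Execution trace:
Initial: [q0]10111011
Step 1: δ(q0, 1) = (q0, 1, R) → 1[q0]0111011
Step 2: δ(q0, 0) = (q0, 0, R) → 10[q0]111011
Step 3: δ(q0, 1) = (q0, 1, R) → 101[q0]11011
Step 4: δ(q0, 1) = (q0, 1, R) → 1011[q0]1011
Step 5: δ(q0, 1) = (q0, 1, R) → 10111[q0]011
Step 6: δ(q0, 0) = (q0, 0, R) → 101110[q0]11
Step 7: δ(q0, 1) = (q0, 1, R) → 1011101[q0]1
Step 8: δ(q0, 1) = (q0, 1, R) → 10111011[q0]□
Step 9: δ(q0, □) = (q1, □, L) → 1011101[q1]1□
Step 10: δ(q1, 1) = (q1, 0, L) → 101110[q1]10□
Step 11: δ(q1, 1) = (q1, 0, L) → 10111[q1]000□
Step 12: δ(q1, 0) = (q2, 1, L) → 1011[q2]1100□
Step 13: δ(q2, 1) = (q2, 1, L) → 101[q2]11100□
Step 14: δ(q2, 1) = (q2, 1, L) → 10[q2]111100□
Step 15: δ(q2, 1) = (q2, 1, L) → 1[q2]0111100□
Step 16: δ(q2, 0) = (q2, 0, L) → [q2]10111100□
Step 17: δ(q2, 1) = (q2, 1, L) → [q2]□10111100□
Step 18: δ(q2, □) = (qA, □, R) → □[qA]10111100□

The machine reaches the accept state qA and halts.

Answer: Accept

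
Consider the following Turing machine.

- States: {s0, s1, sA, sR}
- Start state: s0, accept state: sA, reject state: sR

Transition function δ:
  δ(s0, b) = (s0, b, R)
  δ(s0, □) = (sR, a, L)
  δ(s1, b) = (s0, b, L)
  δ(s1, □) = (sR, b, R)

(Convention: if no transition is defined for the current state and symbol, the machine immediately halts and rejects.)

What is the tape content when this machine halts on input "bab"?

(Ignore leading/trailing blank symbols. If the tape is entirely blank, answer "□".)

Execution trace:
Initial: [s0]bab
Step 1: δ(s0, b) = (s0, b, R) → b[s0]ab

No transition is defined for δ(s0, a). By convention the machine halts and rejects.

Final tape (ignoring leading/trailing blanks): bab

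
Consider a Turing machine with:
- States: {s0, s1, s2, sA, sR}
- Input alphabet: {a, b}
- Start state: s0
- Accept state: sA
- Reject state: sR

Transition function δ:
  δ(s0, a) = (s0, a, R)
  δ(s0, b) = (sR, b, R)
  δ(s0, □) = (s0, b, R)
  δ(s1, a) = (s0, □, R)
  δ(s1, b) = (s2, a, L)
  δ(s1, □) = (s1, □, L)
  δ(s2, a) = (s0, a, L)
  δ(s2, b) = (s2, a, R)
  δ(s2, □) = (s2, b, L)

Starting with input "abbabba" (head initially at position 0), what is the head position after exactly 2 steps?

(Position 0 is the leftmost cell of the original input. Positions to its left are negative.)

Execution trace (head position shown):
Step 0: [s0]abbabba  (head at position 0)
Step 1: move right → a[s0]bbabba  (head at position 1)
Step 2: move right → ab[sR]babba  (head at position 2)

After 2 steps, the head is at position 2.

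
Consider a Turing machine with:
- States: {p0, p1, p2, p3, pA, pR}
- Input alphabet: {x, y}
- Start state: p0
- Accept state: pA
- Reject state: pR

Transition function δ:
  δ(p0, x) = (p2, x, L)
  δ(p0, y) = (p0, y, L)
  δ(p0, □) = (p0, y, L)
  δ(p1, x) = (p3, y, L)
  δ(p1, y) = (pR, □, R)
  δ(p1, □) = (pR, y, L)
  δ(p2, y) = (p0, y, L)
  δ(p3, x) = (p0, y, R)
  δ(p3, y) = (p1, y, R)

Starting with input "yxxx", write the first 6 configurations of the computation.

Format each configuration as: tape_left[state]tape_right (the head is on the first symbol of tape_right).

Transitions applied:
Step 1: δ(p0, y) = (p0, y, L)
Step 2: δ(p0, □) = (p0, y, L)
Step 3: δ(p0, □) = (p0, y, L)
Step 4: δ(p0, □) = (p0, y, L)
Step 5: δ(p0, □) = (p0, y, L)

The first 6 configurations are:
[p0]yxxx ⊢ [p0]□yxxx ⊢ [p0]□yyxxx ⊢ [p0]□yyyxxx ⊢ [p0]□yyyyxxx ⊢ [p0]□yyyyyxxx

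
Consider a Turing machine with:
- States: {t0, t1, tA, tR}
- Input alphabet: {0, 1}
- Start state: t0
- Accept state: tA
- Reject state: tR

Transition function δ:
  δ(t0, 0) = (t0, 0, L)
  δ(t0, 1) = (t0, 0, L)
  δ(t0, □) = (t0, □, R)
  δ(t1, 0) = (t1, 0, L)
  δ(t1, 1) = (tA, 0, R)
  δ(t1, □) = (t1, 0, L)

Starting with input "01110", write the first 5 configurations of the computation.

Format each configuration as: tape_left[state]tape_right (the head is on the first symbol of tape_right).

Transitions applied:
Step 1: δ(t0, 0) = (t0, 0, L)
Step 2: δ(t0, □) = (t0, □, R)
Step 3: δ(t0, 0) = (t0, 0, L)
Step 4: δ(t0, □) = (t0, □, R)

The first 5 configurations are:
[t0]01110 ⊢ [t0]□01110 ⊢ □[t0]01110 ⊢ [t0]□01110 ⊢ □[t0]01110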